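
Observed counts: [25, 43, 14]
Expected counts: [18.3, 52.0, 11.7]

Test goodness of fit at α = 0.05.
Chi-square goodness of fit test:
H₀: observed counts match expected distribution
H₁: observed counts differ from expected distribution
df = k - 1 = 2
χ² = Σ(O - E)²/E
   = (25 - 18.3)²/18.3 + (43 - 52.0)²/52.0 + (14 - 11.7)²/11.7
   = 2.453 + 1.558 + 0.452
   = 4.46
p-value = 0.1074

Since p-value > α = 0.05, we fail to reject H₀.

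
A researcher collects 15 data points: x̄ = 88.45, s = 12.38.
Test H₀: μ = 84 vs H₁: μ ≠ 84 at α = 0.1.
One-sample t-test:
H₀: μ = 84
H₁: μ ≠ 84
df = n - 1 = 14
t = (x̄ - μ₀) / (s/√n) = (88.45 - 84) / (12.38/√15) = 1.392
p-value = 0.1856

Since p-value > α = 0.1, we fail to reject H₀.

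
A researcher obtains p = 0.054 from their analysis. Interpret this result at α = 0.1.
Since p = 0.054 < α = 0.1, reject H₀.
There is sufficient evidence to reject the null hypothesis; the result is statistically significant at the 0.1 level.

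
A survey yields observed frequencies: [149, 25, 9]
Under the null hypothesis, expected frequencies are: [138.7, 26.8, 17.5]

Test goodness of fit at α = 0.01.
Chi-square goodness of fit test:
H₀: observed counts match expected distribution
H₁: observed counts differ from expected distribution
df = k - 1 = 2
χ² = Σ(O - E)²/E
   = (149 - 138.7)²/138.7 + (25 - 26.8)²/26.8 + (9 - 17.5)²/17.5
   = 0.765 + 0.121 + 4.129
   = 5.01
p-value = 0.0815

Since p-value > α = 0.01, we fail to reject H₀.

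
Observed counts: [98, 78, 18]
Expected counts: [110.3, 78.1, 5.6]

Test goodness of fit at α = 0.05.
Chi-square goodness of fit test:
H₀: observed counts match expected distribution
H₁: observed counts differ from expected distribution
df = k - 1 = 2
χ² = Σ(O - E)²/E
   = (98 - 110.3)²/110.3 + (78 - 78.1)²/78.1 + (18 - 5.6)²/5.6
   = 1.372 + 0.000 + 27.457
   = 28.83
p-value < 0.0001

Since p-value < α = 0.05, we reject H₀.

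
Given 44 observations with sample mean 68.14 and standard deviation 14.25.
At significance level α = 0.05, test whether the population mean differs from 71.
One-sample t-test:
H₀: μ = 71
H₁: μ ≠ 71
df = n - 1 = 43
t = (x̄ - μ₀) / (s/√n) = (68.14 - 71) / (14.25/√44) = -1.331
p-value = 0.1901

Since p-value > α = 0.05, we fail to reject H₀.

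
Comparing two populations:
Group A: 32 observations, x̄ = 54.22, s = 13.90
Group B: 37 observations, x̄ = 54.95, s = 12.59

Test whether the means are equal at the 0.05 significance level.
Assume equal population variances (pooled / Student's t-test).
Student's two-sample t-test (equal variances):
H₀: μ₁ = μ₂
H₁: μ₁ ≠ μ₂
df = n₁ + n₂ - 2 = 67
Pooled variance s_p² = [(n₁-1)s₁² + (n₂-1)s₂²] / (n₁ + n₂ - 2) = [(31)(13.90²) + (36)(12.59²)] / 67 = 174.5642
SE = √(s_p²(1/n₁ + 1/n₂)) = √(174.5642 × (1/32 + 1/37)) = 3.1895
t = (x̄₁ - x̄₂) / SE = (54.22 - 54.95) / 3.1895 = -0.73 / 3.1895 = -0.229
p-value = 0.8197

Since p-value > α = 0.05, we fail to reject H₀.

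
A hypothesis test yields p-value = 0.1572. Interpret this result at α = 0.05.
Since p = 0.1572 > α = 0.05, fail to reject H₀.
There is insufficient evidence to reject the null hypothesis; the result is not statistically significant at the 0.05 level.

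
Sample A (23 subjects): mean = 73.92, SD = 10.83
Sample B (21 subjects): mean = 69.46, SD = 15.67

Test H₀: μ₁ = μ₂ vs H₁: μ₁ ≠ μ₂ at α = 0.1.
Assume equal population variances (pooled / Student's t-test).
Student's two-sample t-test (equal variances):
H₀: μ₁ = μ₂
H₁: μ₁ ≠ μ₂
df = n₁ + n₂ - 2 = 42
Pooled variance s_p² = [(n₁-1)s₁² + (n₂-1)s₂²] / (n₁ + n₂ - 2) = [(22)(10.83²) + (20)(15.67²)] / 42 = 178.3651
SE = √(s_p²(1/n₁ + 1/n₂)) = √(178.3651 × (1/23 + 1/21)) = 4.0310
t = (x̄₁ - x̄₂) / SE = (73.92 - 69.46) / 4.0310 = 4.46 / 4.0310 = 1.106
p-value = 0.2748

Since p-value > α = 0.1, we fail to reject H₀.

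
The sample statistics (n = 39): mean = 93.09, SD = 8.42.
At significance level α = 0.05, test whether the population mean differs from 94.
One-sample t-test:
H₀: μ = 94
H₁: μ ≠ 94
df = n - 1 = 38
t = (x̄ - μ₀) / (s/√n) = (93.09 - 94) / (8.42/√39) = -0.675
p-value = 0.5038

Since p-value > α = 0.05, we fail to reject H₀.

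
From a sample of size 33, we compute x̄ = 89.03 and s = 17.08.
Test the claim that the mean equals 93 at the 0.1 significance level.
One-sample t-test:
H₀: μ = 93
H₁: μ ≠ 93
df = n - 1 = 32
t = (x̄ - μ₀) / (s/√n) = (89.03 - 93) / (17.08/√33) = -1.335
p-value = 0.1912

Since p-value > α = 0.1, we fail to reject H₀.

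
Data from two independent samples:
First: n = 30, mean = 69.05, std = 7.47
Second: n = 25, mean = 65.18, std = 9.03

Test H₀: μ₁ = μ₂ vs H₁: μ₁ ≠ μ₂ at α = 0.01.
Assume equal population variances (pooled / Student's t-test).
Student's two-sample t-test (equal variances):
H₀: μ₁ = μ₂
H₁: μ₁ ≠ μ₂
df = n₁ + n₂ - 2 = 53
Pooled variance s_p² = [(n₁-1)s₁² + (n₂-1)s₂²] / (n₁ + n₂ - 2) = [(29)(7.47²) + (24)(9.03²)] / 53 = 67.4567
SE = √(s_p²(1/n₁ + 1/n₂)) = √(67.4567 × (1/30 + 1/25)) = 2.2241
t = (x̄₁ - x̄₂) / SE = (69.05 - 65.18) / 2.2241 = 3.87 / 2.2241 = 1.740
p-value = 0.0877

Since p-value > α = 0.01, we fail to reject H₀.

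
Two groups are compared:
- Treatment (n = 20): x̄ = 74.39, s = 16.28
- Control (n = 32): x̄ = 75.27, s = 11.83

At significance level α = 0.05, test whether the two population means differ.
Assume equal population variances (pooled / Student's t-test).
Student's two-sample t-test (equal variances):
H₀: μ₁ = μ₂
H₁: μ₁ ≠ μ₂
df = n₁ + n₂ - 2 = 50
Pooled variance s_p² = [(n₁-1)s₁² + (n₂-1)s₂²] / (n₁ + n₂ - 2) = [(19)(16.28²) + (31)(11.83²)] / 50 = 187.4829
SE = √(s_p²(1/n₁ + 1/n₂)) = √(187.4829 × (1/20 + 1/32)) = 3.9029
t = (x̄₁ - x̄₂) / SE = (74.39 - 75.27) / 3.9029 = -0.88 / 3.9029 = -0.225
p-value = 0.8225

Since p-value > α = 0.05, we fail to reject H₀.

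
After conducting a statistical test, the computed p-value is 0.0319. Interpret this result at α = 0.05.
Since p = 0.0319 < α = 0.05, reject H₀.
There is sufficient evidence to reject the null hypothesis; the result is statistically significant at the 0.05 level.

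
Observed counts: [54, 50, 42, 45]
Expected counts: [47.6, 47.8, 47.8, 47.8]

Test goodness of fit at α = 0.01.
Chi-square goodness of fit test:
H₀: observed counts match expected distribution
H₁: observed counts differ from expected distribution
df = k - 1 = 3
χ² = Σ(O - E)²/E
   = (54 - 47.6)²/47.6 + (50 - 47.8)²/47.8 + (42 - 47.8)²/47.8 + (45 - 47.8)²/47.8
   = 0.861 + 0.101 + 0.704 + 0.164
   = 1.83
p-value = 0.6085

Since p-value > α = 0.01, we fail to reject H₀.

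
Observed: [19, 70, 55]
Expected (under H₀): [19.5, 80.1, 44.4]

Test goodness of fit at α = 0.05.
Chi-square goodness of fit test:
H₀: observed counts match expected distribution
H₁: observed counts differ from expected distribution
df = k - 1 = 2
χ² = Σ(O - E)²/E
   = (19 - 19.5)²/19.5 + (70 - 80.1)²/80.1 + (55 - 44.4)²/44.4
   = 0.013 + 1.274 + 2.531
   = 3.82
p-value = 0.1483

Since p-value > α = 0.05, we fail to reject H₀.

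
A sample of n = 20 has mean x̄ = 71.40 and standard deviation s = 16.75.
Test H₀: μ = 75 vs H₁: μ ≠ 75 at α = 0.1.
One-sample t-test:
H₀: μ = 75
H₁: μ ≠ 75
df = n - 1 = 19
t = (x̄ - μ₀) / (s/√n) = (71.40 - 75) / (16.75/√20) = -0.961
p-value = 0.3485

Since p-value > α = 0.1, we fail to reject H₀.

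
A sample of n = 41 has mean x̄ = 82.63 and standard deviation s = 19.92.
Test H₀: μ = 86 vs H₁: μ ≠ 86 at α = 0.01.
One-sample t-test:
H₀: μ = 86
H₁: μ ≠ 86
df = n - 1 = 40
t = (x̄ - μ₀) / (s/√n) = (82.63 - 86) / (19.92/√41) = -1.083
p-value = 0.2852

Since p-value > α = 0.01, we fail to reject H₀.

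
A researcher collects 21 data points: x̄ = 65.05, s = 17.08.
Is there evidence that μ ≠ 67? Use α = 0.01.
One-sample t-test:
H₀: μ = 67
H₁: μ ≠ 67
df = n - 1 = 20
t = (x̄ - μ₀) / (s/√n) = (65.05 - 67) / (17.08/√21) = -0.523
p-value = 0.6066

Since p-value > α = 0.01, we fail to reject H₀.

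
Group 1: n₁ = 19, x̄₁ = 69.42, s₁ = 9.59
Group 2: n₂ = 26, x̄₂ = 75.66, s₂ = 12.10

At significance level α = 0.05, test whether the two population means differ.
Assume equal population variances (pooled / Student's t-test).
Student's two-sample t-test (equal variances):
H₀: μ₁ = μ₂
H₁: μ₁ ≠ μ₂
df = n₁ + n₂ - 2 = 43
Pooled variance s_p² = [(n₁-1)s₁² + (n₂-1)s₂²] / (n₁ + n₂ - 2) = [(18)(9.59²) + (25)(12.10²)] / 43 = 123.6204
SE = √(s_p²(1/n₁ + 1/n₂)) = √(123.6204 × (1/19 + 1/26)) = 3.3557
t = (x̄₁ - x̄₂) / SE = (69.42 - 75.66) / 3.3557 = -6.24 / 3.3557 = -1.860
p-value = 0.0698

Since p-value > α = 0.05, we fail to reject H₀.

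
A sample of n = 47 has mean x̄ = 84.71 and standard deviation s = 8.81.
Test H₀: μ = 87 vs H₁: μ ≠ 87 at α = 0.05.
One-sample t-test:
H₀: μ = 87
H₁: μ ≠ 87
df = n - 1 = 46
t = (x̄ - μ₀) / (s/√n) = (84.71 - 87) / (8.81/√47) = -1.782
p-value = 0.0814

Since p-value > α = 0.05, we fail to reject H₀.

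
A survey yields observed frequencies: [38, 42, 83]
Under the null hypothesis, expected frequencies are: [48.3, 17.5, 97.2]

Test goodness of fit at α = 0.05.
Chi-square goodness of fit test:
H₀: observed counts match expected distribution
H₁: observed counts differ from expected distribution
df = k - 1 = 2
χ² = Σ(O - E)²/E
   = (38 - 48.3)²/48.3 + (42 - 17.5)²/17.5 + (83 - 97.2)²/97.2
   = 2.196 + 34.300 + 2.074
   = 38.57
p-value < 0.0001

Since p-value < α = 0.05, we reject H₀.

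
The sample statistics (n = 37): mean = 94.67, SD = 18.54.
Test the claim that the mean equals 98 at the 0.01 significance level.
One-sample t-test:
H₀: μ = 98
H₁: μ ≠ 98
df = n - 1 = 36
t = (x̄ - μ₀) / (s/√n) = (94.67 - 98) / (18.54/√37) = -1.093
p-value = 0.2819

Since p-value > α = 0.01, we fail to reject H₀.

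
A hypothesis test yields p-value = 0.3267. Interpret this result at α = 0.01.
Since p = 0.3267 > α = 0.01, fail to reject H₀.
There is insufficient evidence to reject the null hypothesis; the result is not statistically significant at the 0.01 level.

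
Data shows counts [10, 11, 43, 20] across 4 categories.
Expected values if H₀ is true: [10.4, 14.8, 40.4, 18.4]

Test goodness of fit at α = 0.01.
Chi-square goodness of fit test:
H₀: observed counts match expected distribution
H₁: observed counts differ from expected distribution
df = k - 1 = 3
χ² = Σ(O - E)²/E
   = (10 - 10.4)²/10.4 + (11 - 14.8)²/14.8 + (43 - 40.4)²/40.4 + (20 - 18.4)²/18.4
   = 0.015 + 0.976 + 0.167 + 0.139
   = 1.30
p-value = 0.7297

Since p-value > α = 0.01, we fail to reject H₀.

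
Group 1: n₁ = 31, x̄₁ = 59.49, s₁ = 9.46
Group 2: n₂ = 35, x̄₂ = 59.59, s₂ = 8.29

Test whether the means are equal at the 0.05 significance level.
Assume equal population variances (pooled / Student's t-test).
Student's two-sample t-test (equal variances):
H₀: μ₁ = μ₂
H₁: μ₁ ≠ μ₂
df = n₁ + n₂ - 2 = 64
Pooled variance s_p² = [(n₁-1)s₁² + (n₂-1)s₂²] / (n₁ + n₂ - 2) = [(30)(9.46²) + (34)(8.29²)] / 64 = 78.4589
SE = √(s_p²(1/n₁ + 1/n₂)) = √(78.4589 × (1/31 + 1/35)) = 2.1846
t = (x̄₁ - x̄₂) / SE = (59.49 - 59.59) / 2.1846 = -0.10 / 2.1846 = -0.046
p-value = 0.9636

Since p-value > α = 0.05, we fail to reject H₀.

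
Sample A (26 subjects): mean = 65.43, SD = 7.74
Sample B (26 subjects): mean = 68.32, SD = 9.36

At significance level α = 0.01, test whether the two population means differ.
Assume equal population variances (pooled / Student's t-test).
Student's two-sample t-test (equal variances):
H₀: μ₁ = μ₂
H₁: μ₁ ≠ μ₂
df = n₁ + n₂ - 2 = 50
Pooled variance s_p² = [(n₁-1)s₁² + (n₂-1)s₂²] / (n₁ + n₂ - 2) = [(25)(7.74²) + (25)(9.36²)] / 50 = 73.7586
SE = √(s_p²(1/n₁ + 1/n₂)) = √(73.7586 × (1/26 + 1/26)) = 2.3820
t = (x̄₁ - x̄₂) / SE = (65.43 - 68.32) / 2.3820 = -2.89 / 2.3820 = -1.213
p-value = 0.2307

Since p-value > α = 0.01, we fail to reject H₀.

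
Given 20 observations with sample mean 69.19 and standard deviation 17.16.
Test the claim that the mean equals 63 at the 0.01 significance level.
One-sample t-test:
H₀: μ = 63
H₁: μ ≠ 63
df = n - 1 = 19
t = (x̄ - μ₀) / (s/√n) = (69.19 - 63) / (17.16/√20) = 1.613
p-value = 0.1232

Since p-value > α = 0.01, we fail to reject H₀.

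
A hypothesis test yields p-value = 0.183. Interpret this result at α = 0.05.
Since p = 0.183 > α = 0.05, fail to reject H₀.
There is insufficient evidence to reject the null hypothesis; the result is not statistically significant at the 0.05 level.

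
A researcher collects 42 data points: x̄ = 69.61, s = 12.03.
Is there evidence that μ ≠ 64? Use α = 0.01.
One-sample t-test:
H₀: μ = 64
H₁: μ ≠ 64
df = n - 1 = 41
t = (x̄ - μ₀) / (s/√n) = (69.61 - 64) / (12.03/√42) = 3.022
p-value = 0.0043

Since p-value < α = 0.01, we reject H₀.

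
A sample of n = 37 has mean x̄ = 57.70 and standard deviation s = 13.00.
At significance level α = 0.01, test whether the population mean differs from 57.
One-sample t-test:
H₀: μ = 57
H₁: μ ≠ 57
df = n - 1 = 36
t = (x̄ - μ₀) / (s/√n) = (57.70 - 57) / (13.00/√37) = 0.328
p-value = 0.7452

Since p-value > α = 0.01, we fail to reject H₀.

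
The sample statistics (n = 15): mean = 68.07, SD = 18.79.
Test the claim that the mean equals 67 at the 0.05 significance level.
One-sample t-test:
H₀: μ = 67
H₁: μ ≠ 67
df = n - 1 = 14
t = (x̄ - μ₀) / (s/√n) = (68.07 - 67) / (18.79/√15) = 0.221
p-value = 0.8286

Since p-value > α = 0.05, we fail to reject H₀.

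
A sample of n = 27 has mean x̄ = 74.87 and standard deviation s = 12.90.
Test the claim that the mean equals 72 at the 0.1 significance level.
One-sample t-test:
H₀: μ = 72
H₁: μ ≠ 72
df = n - 1 = 26
t = (x̄ - μ₀) / (s/√n) = (74.87 - 72) / (12.90/√27) = 1.156
p-value = 0.2582

Since p-value > α = 0.1, we fail to reject H₀.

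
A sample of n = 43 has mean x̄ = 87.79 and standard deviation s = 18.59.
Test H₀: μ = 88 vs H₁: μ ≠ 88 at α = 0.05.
One-sample t-test:
H₀: μ = 88
H₁: μ ≠ 88
df = n - 1 = 42
t = (x̄ - μ₀) / (s/√n) = (87.79 - 88) / (18.59/√43) = -0.074
p-value = 0.9413

Since p-value > α = 0.05, we fail to reject H₀.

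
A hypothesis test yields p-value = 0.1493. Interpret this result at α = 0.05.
Since p = 0.1493 > α = 0.05, fail to reject H₀.
There is insufficient evidence to reject the null hypothesis; the result is not statistically significant at the 0.05 level.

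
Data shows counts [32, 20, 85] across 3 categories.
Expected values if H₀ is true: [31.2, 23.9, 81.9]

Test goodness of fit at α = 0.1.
Chi-square goodness of fit test:
H₀: observed counts match expected distribution
H₁: observed counts differ from expected distribution
df = k - 1 = 2
χ² = Σ(O - E)²/E
   = (32 - 31.2)²/31.2 + (20 - 23.9)²/23.9 + (85 - 81.9)²/81.9
   = 0.021 + 0.636 + 0.117
   = 0.77
p-value = 0.6790

Since p-value > α = 0.1, we fail to reject H₀.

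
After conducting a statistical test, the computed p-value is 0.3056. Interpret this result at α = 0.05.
Since p = 0.3056 > α = 0.05, fail to reject H₀.
There is insufficient evidence to reject the null hypothesis; the result is not statistically significant at the 0.05 level.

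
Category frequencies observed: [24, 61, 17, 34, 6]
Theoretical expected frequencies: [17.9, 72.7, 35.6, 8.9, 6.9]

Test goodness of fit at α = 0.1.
Chi-square goodness of fit test:
H₀: observed counts match expected distribution
H₁: observed counts differ from expected distribution
df = k - 1 = 4
χ² = Σ(O - E)²/E
   = (24 - 17.9)²/17.9 + (61 - 72.7)²/72.7 + (17 - 35.6)²/35.6 + (34 - 8.9)²/8.9 + (6 - 6.9)²/6.9
   = 2.079 + 1.883 + 9.718 + 70.788 + 0.117
   = 84.58
p-value < 0.0001

Since p-value < α = 0.1, we reject H₀.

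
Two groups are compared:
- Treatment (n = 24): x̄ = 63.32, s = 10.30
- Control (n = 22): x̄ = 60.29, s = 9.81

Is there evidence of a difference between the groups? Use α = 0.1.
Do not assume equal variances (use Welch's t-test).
Welch's two-sample t-test:
H₀: μ₁ = μ₂
H₁: μ₁ ≠ μ₂
s₁²/n₁ = 10.30²/24 = 4.4204,  s₂²/n₂ = 9.81²/22 = 4.3744
SE = √(s₁²/n₁ + s₂²/n₂) = √(4.4204 + 4.3744) = 2.9656
df (Welch-Satterthwaite) = (s₁²/n₁ + s₂²/n₂)² / [(s₁²/n₁)²/(n₁-1) + (s₂²/n₂)²/(n₂-1)] ≈ 43.93
t = (x̄₁ - x̄₂) / SE = (63.32 - 60.29) / 2.9656 = 3.03 / 2.9656 = 1.022
p-value = 0.3125

Since p-value > α = 0.1, we fail to reject H₀.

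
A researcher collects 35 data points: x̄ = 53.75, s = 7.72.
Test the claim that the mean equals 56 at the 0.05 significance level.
One-sample t-test:
H₀: μ = 56
H₁: μ ≠ 56
df = n - 1 = 34
t = (x̄ - μ₀) / (s/√n) = (53.75 - 56) / (7.72/√35) = -1.724
p-value = 0.0937

Since p-value > α = 0.05, we fail to reject H₀.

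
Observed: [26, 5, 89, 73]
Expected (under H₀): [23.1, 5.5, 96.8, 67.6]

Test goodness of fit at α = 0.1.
Chi-square goodness of fit test:
H₀: observed counts match expected distribution
H₁: observed counts differ from expected distribution
df = k - 1 = 3
χ² = Σ(O - E)²/E
   = (26 - 23.1)²/23.1 + (5 - 5.5)²/5.5 + (89 - 96.8)²/96.8 + (73 - 67.6)²/67.6
   = 0.364 + 0.045 + 0.629 + 0.431
   = 1.47
p-value = 0.6894

Since p-value > α = 0.1, we fail to reject H₀.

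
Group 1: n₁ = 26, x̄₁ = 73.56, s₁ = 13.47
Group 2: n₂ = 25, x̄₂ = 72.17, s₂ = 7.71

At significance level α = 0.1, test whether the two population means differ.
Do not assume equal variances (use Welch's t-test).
Welch's two-sample t-test:
H₀: μ₁ = μ₂
H₁: μ₁ ≠ μ₂
s₁²/n₁ = 13.47²/26 = 6.9785,  s₂²/n₂ = 7.71²/25 = 2.3778
SE = √(s₁²/n₁ + s₂²/n₂) = √(6.9785 + 2.3778) = 3.0588
df (Welch-Satterthwaite) = (s₁²/n₁ + s₂²/n₂)² / [(s₁²/n₁)²/(n₁-1) + (s₂²/n₂)²/(n₂-1)] ≈ 40.09
t = (x̄₁ - x̄₂) / SE = (73.56 - 72.17) / 3.0588 = 1.39 / 3.0588 = 0.454
p-value = 0.6520

Since p-value > α = 0.1, we fail to reject H₀.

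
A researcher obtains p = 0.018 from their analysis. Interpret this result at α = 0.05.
Since p = 0.018 < α = 0.05, reject H₀.
There is sufficient evidence to reject the null hypothesis; the result is statistically significant at the 0.05 level.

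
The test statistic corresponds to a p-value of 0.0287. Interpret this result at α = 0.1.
Since p = 0.0287 < α = 0.1, reject H₀.
There is sufficient evidence to reject the null hypothesis; the result is statistically significant at the 0.1 level.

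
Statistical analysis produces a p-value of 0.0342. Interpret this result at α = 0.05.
Since p = 0.0342 < α = 0.05, reject H₀.
There is sufficient evidence to reject the null hypothesis; the result is statistically significant at the 0.05 level.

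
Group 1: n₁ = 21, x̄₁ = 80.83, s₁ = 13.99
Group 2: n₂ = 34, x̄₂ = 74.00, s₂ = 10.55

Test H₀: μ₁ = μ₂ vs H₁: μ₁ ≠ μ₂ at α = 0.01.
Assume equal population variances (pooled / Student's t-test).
Student's two-sample t-test (equal variances):
H₀: μ₁ = μ₂
H₁: μ₁ ≠ μ₂
df = n₁ + n₂ - 2 = 53
Pooled variance s_p² = [(n₁-1)s₁² + (n₂-1)s₂²] / (n₁ + n₂ - 2) = [(20)(13.99²) + (33)(10.55²)] / 53 = 143.1582
SE = √(s_p²(1/n₁ + 1/n₂)) = √(143.1582 × (1/21 + 1/34)) = 3.3208
t = (x̄₁ - x̄₂) / SE = (80.83 - 74.00) / 3.3208 = 6.83 / 3.3208 = 2.057
p-value = 0.0446

Since p-value > α = 0.01, we fail to reject H₀.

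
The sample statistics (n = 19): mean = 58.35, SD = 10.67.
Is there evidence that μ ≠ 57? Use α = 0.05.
One-sample t-test:
H₀: μ = 57
H₁: μ ≠ 57
df = n - 1 = 18
t = (x̄ - μ₀) / (s/√n) = (58.35 - 57) / (10.67/√19) = 0.552
p-value = 0.5881

Since p-value > α = 0.05, we fail to reject H₀.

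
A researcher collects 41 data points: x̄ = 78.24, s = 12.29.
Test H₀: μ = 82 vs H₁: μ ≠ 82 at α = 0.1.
One-sample t-test:
H₀: μ = 82
H₁: μ ≠ 82
df = n - 1 = 40
t = (x̄ - μ₀) / (s/√n) = (78.24 - 82) / (12.29/√41) = -1.959
p-value = 0.0571

Since p-value < α = 0.1, we reject H₀.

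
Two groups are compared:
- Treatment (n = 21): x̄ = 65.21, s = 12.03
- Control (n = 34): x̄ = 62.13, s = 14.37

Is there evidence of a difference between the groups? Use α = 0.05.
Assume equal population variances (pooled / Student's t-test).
Student's two-sample t-test (equal variances):
H₀: μ₁ = μ₂
H₁: μ₁ ≠ μ₂
df = n₁ + n₂ - 2 = 53
Pooled variance s_p² = [(n₁-1)s₁² + (n₂-1)s₂²] / (n₁ + n₂ - 2) = [(20)(12.03²) + (33)(14.37²)] / 53 = 183.1852
SE = √(s_p²(1/n₁ + 1/n₂)) = √(183.1852 × (1/21 + 1/34)) = 3.7564
t = (x̄₁ - x̄₂) / SE = (65.21 - 62.13) / 3.7564 = 3.08 / 3.7564 = 0.820
p-value = 0.4159

Since p-value > α = 0.05, we fail to reject H₀.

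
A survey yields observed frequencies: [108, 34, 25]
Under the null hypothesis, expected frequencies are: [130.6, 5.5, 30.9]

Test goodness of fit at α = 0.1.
Chi-square goodness of fit test:
H₀: observed counts match expected distribution
H₁: observed counts differ from expected distribution
df = k - 1 = 2
χ² = Σ(O - E)²/E
   = (108 - 130.6)²/130.6 + (34 - 5.5)²/5.5 + (25 - 30.9)²/30.9
   = 3.911 + 147.682 + 1.127
   = 152.72
p-value < 0.0001

Since p-value < α = 0.1, we reject H₀.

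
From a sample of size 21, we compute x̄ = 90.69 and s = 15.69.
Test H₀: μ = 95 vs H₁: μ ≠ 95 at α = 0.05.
One-sample t-test:
H₀: μ = 95
H₁: μ ≠ 95
df = n - 1 = 20
t = (x̄ - μ₀) / (s/√n) = (90.69 - 95) / (15.69/√21) = -1.259
p-value = 0.2226

Since p-value > α = 0.05, we fail to reject H₀.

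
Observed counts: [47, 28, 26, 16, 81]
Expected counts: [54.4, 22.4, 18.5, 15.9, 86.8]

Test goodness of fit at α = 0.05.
Chi-square goodness of fit test:
H₀: observed counts match expected distribution
H₁: observed counts differ from expected distribution
df = k - 1 = 4
χ² = Σ(O - E)²/E
   = (47 - 54.4)²/54.4 + (28 - 22.4)²/22.4 + (26 - 18.5)²/18.5 + (16 - 15.9)²/15.9 + (81 - 86.8)²/86.8
   = 1.007 + 1.400 + 3.041 + 0.001 + 0.388
   = 5.84
p-value = 0.2118

Since p-value > α = 0.05, we fail to reject H₀.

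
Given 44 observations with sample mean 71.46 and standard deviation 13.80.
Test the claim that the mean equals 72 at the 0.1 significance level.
One-sample t-test:
H₀: μ = 72
H₁: μ ≠ 72
df = n - 1 = 43
t = (x̄ - μ₀) / (s/√n) = (71.46 - 72) / (13.80/√44) = -0.260
p-value = 0.7964

Since p-value > α = 0.1, we fail to reject H₀.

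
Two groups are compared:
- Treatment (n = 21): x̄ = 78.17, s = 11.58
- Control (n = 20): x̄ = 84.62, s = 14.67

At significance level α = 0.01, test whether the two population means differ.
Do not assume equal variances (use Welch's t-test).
Welch's two-sample t-test:
H₀: μ₁ = μ₂
H₁: μ₁ ≠ μ₂
s₁²/n₁ = 11.58²/21 = 6.3855,  s₂²/n₂ = 14.67²/20 = 10.7604
SE = √(s₁²/n₁ + s₂²/n₂) = √(6.3855 + 10.7604) = 4.1408
df (Welch-Satterthwaite) = (s₁²/n₁ + s₂²/n₂)² / [(s₁²/n₁)²/(n₁-1) + (s₂²/n₂)²/(n₂-1)] ≈ 36.15
t = (x̄₁ - x̄₂) / SE = (78.17 - 84.62) / 4.1408 = -6.45 / 4.1408 = -1.558
p-value = 0.1280

Since p-value > α = 0.01, we fail to reject H₀.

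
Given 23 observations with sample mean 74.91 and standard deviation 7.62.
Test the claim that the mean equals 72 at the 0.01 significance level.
One-sample t-test:
H₀: μ = 72
H₁: μ ≠ 72
df = n - 1 = 22
t = (x̄ - μ₀) / (s/√n) = (74.91 - 72) / (7.62/√23) = 1.831
p-value = 0.0806

Since p-value > α = 0.01, we fail to reject H₀.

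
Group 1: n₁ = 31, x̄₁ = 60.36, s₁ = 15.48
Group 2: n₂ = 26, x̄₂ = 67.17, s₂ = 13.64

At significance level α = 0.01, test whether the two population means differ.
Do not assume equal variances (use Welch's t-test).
Welch's two-sample t-test:
H₀: μ₁ = μ₂
H₁: μ₁ ≠ μ₂
s₁²/n₁ = 15.48²/31 = 7.7300,  s₂²/n₂ = 13.64²/26 = 7.1558
SE = √(s₁²/n₁ + s₂²/n₂) = √(7.7300 + 7.1558) = 3.8582
df (Welch-Satterthwaite) = (s₁²/n₁ + s₂²/n₂)² / [(s₁²/n₁)²/(n₁-1) + (s₂²/n₂)²/(n₂-1)] ≈ 54.85
t = (x̄₁ - x̄₂) / SE = (60.36 - 67.17) / 3.8582 = -6.81 / 3.8582 = -1.765
p-value = 0.0831

Since p-value > α = 0.01, we fail to reject H₀.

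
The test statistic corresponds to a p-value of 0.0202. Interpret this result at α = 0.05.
Since p = 0.0202 < α = 0.05, reject H₀.
There is sufficient evidence to reject the null hypothesis; the result is statistically significant at the 0.05 level.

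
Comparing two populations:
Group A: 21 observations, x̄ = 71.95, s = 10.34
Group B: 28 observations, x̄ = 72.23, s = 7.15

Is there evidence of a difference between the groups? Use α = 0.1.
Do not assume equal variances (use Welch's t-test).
Welch's two-sample t-test:
H₀: μ₁ = μ₂
H₁: μ₁ ≠ μ₂
s₁²/n₁ = 10.34²/21 = 5.0912,  s₂²/n₂ = 7.15²/28 = 1.8258
SE = √(s₁²/n₁ + s₂²/n₂) = √(5.0912 + 1.8258) = 2.6300
df (Welch-Satterthwaite) = (s₁²/n₁ + s₂²/n₂)² / [(s₁²/n₁)²/(n₁-1) + (s₂²/n₂)²/(n₂-1)] ≈ 33.71
t = (x̄₁ - x̄₂) / SE = (71.95 - 72.23) / 2.6300 = -0.28 / 2.6300 = -0.106
p-value = 0.9158

Since p-value > α = 0.1, we fail to reject H₀.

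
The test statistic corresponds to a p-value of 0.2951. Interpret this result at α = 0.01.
Since p = 0.2951 > α = 0.01, fail to reject H₀.
There is insufficient evidence to reject the null hypothesis; the result is not statistically significant at the 0.01 level.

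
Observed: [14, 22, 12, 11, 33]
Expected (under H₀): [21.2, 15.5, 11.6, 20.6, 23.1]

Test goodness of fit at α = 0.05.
Chi-square goodness of fit test:
H₀: observed counts match expected distribution
H₁: observed counts differ from expected distribution
df = k - 1 = 4
χ² = Σ(O - E)²/E
   = (14 - 21.2)²/21.2 + (22 - 15.5)²/15.5 + (12 - 11.6)²/11.6 + (11 - 20.6)²/20.6 + (33 - 23.1)²/23.1
   = 2.445 + 2.726 + 0.014 + 4.474 + 4.243
   = 13.90
p-value = 0.0076

Since p-value < α = 0.05, we reject H₀.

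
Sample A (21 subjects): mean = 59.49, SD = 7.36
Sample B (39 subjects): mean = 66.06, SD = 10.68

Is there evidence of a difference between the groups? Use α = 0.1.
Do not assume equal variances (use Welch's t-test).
Welch's two-sample t-test:
H₀: μ₁ = μ₂
H₁: μ₁ ≠ μ₂
s₁²/n₁ = 7.36²/21 = 2.5795,  s₂²/n₂ = 10.68²/39 = 2.9247
SE = √(s₁²/n₁ + s₂²/n₂) = √(2.5795 + 2.9247) = 2.3461
df (Welch-Satterthwaite) = (s₁²/n₁ + s₂²/n₂)² / [(s₁²/n₁)²/(n₁-1) + (s₂²/n₂)²/(n₂-1)] ≈ 54.31
t = (x̄₁ - x̄₂) / SE = (59.49 - 66.06) / 2.3461 = -6.57 / 2.3461 = -2.800
p-value = 0.0071

Since p-value < α = 0.1, we reject H₀.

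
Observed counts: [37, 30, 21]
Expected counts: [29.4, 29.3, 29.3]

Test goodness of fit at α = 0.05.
Chi-square goodness of fit test:
H₀: observed counts match expected distribution
H₁: observed counts differ from expected distribution
df = k - 1 = 2
χ² = Σ(O - E)²/E
   = (37 - 29.4)²/29.4 + (30 - 29.3)²/29.3 + (21 - 29.3)²/29.3
   = 1.965 + 0.017 + 2.351
   = 4.33
p-value = 0.1146

Since p-value > α = 0.05, we fail to reject H₀.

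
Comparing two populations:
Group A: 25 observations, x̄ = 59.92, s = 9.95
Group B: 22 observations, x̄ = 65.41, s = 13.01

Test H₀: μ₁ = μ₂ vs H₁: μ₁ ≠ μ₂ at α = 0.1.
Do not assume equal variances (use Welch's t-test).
Welch's two-sample t-test:
H₀: μ₁ = μ₂
H₁: μ₁ ≠ μ₂
s₁²/n₁ = 9.95²/25 = 3.9601,  s₂²/n₂ = 13.01²/22 = 7.6936
SE = √(s₁²/n₁ + s₂²/n₂) = √(3.9601 + 7.6936) = 3.4138
df (Welch-Satterthwaite) = (s₁²/n₁ + s₂²/n₂)² / [(s₁²/n₁)²/(n₁-1) + (s₂²/n₂)²/(n₂-1)] ≈ 39.11
t = (x̄₁ - x̄₂) / SE = (59.92 - 65.41) / 3.4138 = -5.49 / 3.4138 = -1.608
p-value = 0.1158

Since p-value > α = 0.1, we fail to reject H₀.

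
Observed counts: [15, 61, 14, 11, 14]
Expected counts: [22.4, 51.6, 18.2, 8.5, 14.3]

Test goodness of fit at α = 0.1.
Chi-square goodness of fit test:
H₀: observed counts match expected distribution
H₁: observed counts differ from expected distribution
df = k - 1 = 4
χ² = Σ(O - E)²/E
   = (15 - 22.4)²/22.4 + (61 - 51.6)²/51.6 + (14 - 18.2)²/18.2 + (11 - 8.5)²/8.5 + (14 - 14.3)²/14.3
   = 2.445 + 1.712 + 0.969 + 0.735 + 0.006
   = 5.87
p-value = 0.2092

Since p-value > α = 0.1, we fail to reject H₀.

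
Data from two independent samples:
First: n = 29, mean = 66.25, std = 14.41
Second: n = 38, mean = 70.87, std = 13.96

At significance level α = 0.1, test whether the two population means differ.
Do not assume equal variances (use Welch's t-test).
Welch's two-sample t-test:
H₀: μ₁ = μ₂
H₁: μ₁ ≠ μ₂
s₁²/n₁ = 14.41²/29 = 7.1603,  s₂²/n₂ = 13.96²/38 = 5.1285
SE = √(s₁²/n₁ + s₂²/n₂) = √(7.1603 + 5.1285) = 3.5055
df (Welch-Satterthwaite) = (s₁²/n₁ + s₂²/n₂)² / [(s₁²/n₁)²/(n₁-1) + (s₂²/n₂)²/(n₂-1)] ≈ 59.41
t = (x̄₁ - x̄₂) / SE = (66.25 - 70.87) / 3.5055 = -4.62 / 3.5055 = -1.318
p-value = 0.1926

Since p-value > α = 0.1, we fail to reject H₀.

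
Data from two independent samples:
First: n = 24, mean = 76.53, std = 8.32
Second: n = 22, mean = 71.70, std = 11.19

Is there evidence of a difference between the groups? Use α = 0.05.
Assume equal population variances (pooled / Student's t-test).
Student's two-sample t-test (equal variances):
H₀: μ₁ = μ₂
H₁: μ₁ ≠ μ₂
df = n₁ + n₂ - 2 = 44
Pooled variance s_p² = [(n₁-1)s₁² + (n₂-1)s₂²] / (n₁ + n₂ - 2) = [(23)(8.32²) + (21)(11.19²)] / 44 = 95.9467
SE = √(s_p²(1/n₁ + 1/n₂)) = √(95.9467 × (1/24 + 1/22)) = 2.8912
t = (x̄₁ - x̄₂) / SE = (76.53 - 71.70) / 2.8912 = 4.83 / 2.8912 = 1.671
p-value = 0.1019

Since p-value > α = 0.05, we fail to reject H₀.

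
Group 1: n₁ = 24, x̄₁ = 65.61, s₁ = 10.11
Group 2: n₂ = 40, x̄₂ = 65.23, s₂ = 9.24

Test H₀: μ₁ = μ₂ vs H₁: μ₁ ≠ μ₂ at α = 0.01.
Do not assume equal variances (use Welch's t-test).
Welch's two-sample t-test:
H₀: μ₁ = μ₂
H₁: μ₁ ≠ μ₂
s₁²/n₁ = 10.11²/24 = 4.2588,  s₂²/n₂ = 9.24²/40 = 2.1344
SE = √(s₁²/n₁ + s₂²/n₂) = √(4.2588 + 2.1344) = 2.5285
df (Welch-Satterthwaite) = (s₁²/n₁ + s₂²/n₂)² / [(s₁²/n₁)²/(n₁-1) + (s₂²/n₂)²/(n₂-1)] ≈ 45.14
t = (x̄₁ - x̄₂) / SE = (65.61 - 65.23) / 2.5285 = 0.38 / 2.5285 = 0.150
p-value = 0.8812

Since p-value > α = 0.01, we fail to reject H₀.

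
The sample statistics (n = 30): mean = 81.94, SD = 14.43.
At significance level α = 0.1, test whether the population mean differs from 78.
One-sample t-test:
H₀: μ = 78
H₁: μ ≠ 78
df = n - 1 = 29
t = (x̄ - μ₀) / (s/√n) = (81.94 - 78) / (14.43/√30) = 1.496
p-value = 0.1456

Since p-value > α = 0.1, we fail to reject H₀.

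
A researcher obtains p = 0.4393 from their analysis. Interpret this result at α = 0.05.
Since p = 0.4393 > α = 0.05, fail to reject H₀.
There is insufficient evidence to reject the null hypothesis; the result is not statistically significant at the 0.05 level.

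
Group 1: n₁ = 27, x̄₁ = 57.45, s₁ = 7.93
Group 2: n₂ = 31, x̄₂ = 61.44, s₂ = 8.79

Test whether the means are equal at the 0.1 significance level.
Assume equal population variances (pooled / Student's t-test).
Student's two-sample t-test (equal variances):
H₀: μ₁ = μ₂
H₁: μ₁ ≠ μ₂
df = n₁ + n₂ - 2 = 56
Pooled variance s_p² = [(n₁-1)s₁² + (n₂-1)s₂²] / (n₁ + n₂ - 2) = [(26)(7.93²) + (30)(8.79²)] / 56 = 70.5880
SE = √(s_p²(1/n₁ + 1/n₂)) = √(70.5880 × (1/27 + 1/31)) = 2.2117
t = (x̄₁ - x̄₂) / SE = (57.45 - 61.44) / 2.2117 = -3.99 / 2.2117 = -1.804
p-value = 0.0766

Since p-value < α = 0.1, we reject H₀.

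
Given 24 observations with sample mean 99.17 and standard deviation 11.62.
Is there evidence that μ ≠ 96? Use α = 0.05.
One-sample t-test:
H₀: μ = 96
H₁: μ ≠ 96
df = n - 1 = 23
t = (x̄ - μ₀) / (s/√n) = (99.17 - 96) / (11.62/√24) = 1.336
p-value = 0.1945

Since p-value > α = 0.05, we fail to reject H₀.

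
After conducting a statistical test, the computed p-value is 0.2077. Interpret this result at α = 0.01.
Since p = 0.2077 > α = 0.01, fail to reject H₀.
There is insufficient evidence to reject the null hypothesis; the result is not statistically significant at the 0.01 level.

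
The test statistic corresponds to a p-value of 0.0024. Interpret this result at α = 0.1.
Since p = 0.0024 < α = 0.1, reject H₀.
There is sufficient evidence to reject the null hypothesis; the result is statistically significant at the 0.1 level.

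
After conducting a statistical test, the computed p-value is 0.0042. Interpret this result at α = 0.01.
Since p = 0.0042 < α = 0.01, reject H₀.
There is sufficient evidence to reject the null hypothesis; the result is statistically significant at the 0.01 level.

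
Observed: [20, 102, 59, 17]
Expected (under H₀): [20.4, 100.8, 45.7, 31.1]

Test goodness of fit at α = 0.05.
Chi-square goodness of fit test:
H₀: observed counts match expected distribution
H₁: observed counts differ from expected distribution
df = k - 1 = 3
χ² = Σ(O - E)²/E
   = (20 - 20.4)²/20.4 + (102 - 100.8)²/100.8 + (59 - 45.7)²/45.7 + (17 - 31.1)²/31.1
   = 0.008 + 0.014 + 3.871 + 6.393
   = 10.29
p-value = 0.0163

Since p-value < α = 0.05, we reject H₀.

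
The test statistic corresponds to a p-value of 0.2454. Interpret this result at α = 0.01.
Since p = 0.2454 > α = 0.01, fail to reject H₀.
There is insufficient evidence to reject the null hypothesis; the result is not statistically significant at the 0.01 level.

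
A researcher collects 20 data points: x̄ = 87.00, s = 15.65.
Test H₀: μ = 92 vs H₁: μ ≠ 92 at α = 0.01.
One-sample t-test:
H₀: μ = 92
H₁: μ ≠ 92
df = n - 1 = 19
t = (x̄ - μ₀) / (s/√n) = (87.00 - 92) / (15.65/√20) = -1.429
p-value = 0.1693

Since p-value > α = 0.01, we fail to reject H₀.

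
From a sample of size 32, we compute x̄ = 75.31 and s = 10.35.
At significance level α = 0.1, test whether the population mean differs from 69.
One-sample t-test:
H₀: μ = 69
H₁: μ ≠ 69
df = n - 1 = 31
t = (x̄ - μ₀) / (s/√n) = (75.31 - 69) / (10.35/√32) = 3.449
p-value = 0.0016

Since p-value < α = 0.1, we reject H₀.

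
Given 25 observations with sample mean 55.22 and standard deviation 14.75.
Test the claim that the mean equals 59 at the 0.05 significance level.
One-sample t-test:
H₀: μ = 59
H₁: μ ≠ 59
df = n - 1 = 24
t = (x̄ - μ₀) / (s/√n) = (55.22 - 59) / (14.75/√25) = -1.281
p-value = 0.2123

Since p-value > α = 0.05, we fail to reject H₀.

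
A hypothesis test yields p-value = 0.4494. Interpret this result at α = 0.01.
Since p = 0.4494 > α = 0.01, fail to reject H₀.
There is insufficient evidence to reject the null hypothesis; the result is not statistically significant at the 0.01 level.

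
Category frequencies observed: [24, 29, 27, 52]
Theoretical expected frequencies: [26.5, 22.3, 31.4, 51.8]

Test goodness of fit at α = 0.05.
Chi-square goodness of fit test:
H₀: observed counts match expected distribution
H₁: observed counts differ from expected distribution
df = k - 1 = 3
χ² = Σ(O - E)²/E
   = (24 - 26.5)²/26.5 + (29 - 22.3)²/22.3 + (27 - 31.4)²/31.4 + (52 - 51.8)²/51.8
   = 0.236 + 2.013 + 0.617 + 0.001
   = 2.87
p-value = 0.4127

Since p-value > α = 0.05, we fail to reject H₀.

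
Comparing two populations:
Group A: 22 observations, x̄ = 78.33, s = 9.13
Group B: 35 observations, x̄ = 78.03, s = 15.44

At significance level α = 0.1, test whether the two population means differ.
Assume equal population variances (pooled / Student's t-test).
Student's two-sample t-test (equal variances):
H₀: μ₁ = μ₂
H₁: μ₁ ≠ μ₂
df = n₁ + n₂ - 2 = 55
Pooled variance s_p² = [(n₁-1)s₁² + (n₂-1)s₂²] / (n₁ + n₂ - 2) = [(21)(9.13²) + (34)(15.44²)] / 55 = 179.1978
SE = √(s_p²(1/n₁ + 1/n₂)) = √(179.1978 × (1/22 + 1/35)) = 3.6422
t = (x̄₁ - x̄₂) / SE = (78.33 - 78.03) / 3.6422 = 0.30 / 3.6422 = 0.082
p-value = 0.9347

Since p-value > α = 0.1, we fail to reject H₀.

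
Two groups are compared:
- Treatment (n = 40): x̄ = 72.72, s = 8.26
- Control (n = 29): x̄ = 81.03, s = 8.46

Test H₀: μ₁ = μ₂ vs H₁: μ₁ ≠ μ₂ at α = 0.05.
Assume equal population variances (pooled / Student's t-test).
Student's two-sample t-test (equal variances):
H₀: μ₁ = μ₂
H₁: μ₁ ≠ μ₂
df = n₁ + n₂ - 2 = 67
Pooled variance s_p² = [(n₁-1)s₁² + (n₂-1)s₂²] / (n₁ + n₂ - 2) = [(39)(8.26²) + (28)(8.46²)] / 67 = 69.6251
SE = √(s_p²(1/n₁ + 1/n₂)) = √(69.6251 × (1/40 + 1/29)) = 2.0351
t = (x̄₁ - x̄₂) / SE = (72.72 - 81.03) / 2.0351 = -8.31 / 2.0351 = -4.083
p-value = 0.0001

Since p-value < α = 0.05, we reject H₀.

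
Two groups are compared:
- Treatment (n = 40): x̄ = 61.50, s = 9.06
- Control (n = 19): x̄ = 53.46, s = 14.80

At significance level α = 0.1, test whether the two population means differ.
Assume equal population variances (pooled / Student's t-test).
Student's two-sample t-test (equal variances):
H₀: μ₁ = μ₂
H₁: μ₁ ≠ μ₂
df = n₁ + n₂ - 2 = 57
Pooled variance s_p² = [(n₁-1)s₁² + (n₂-1)s₂²] / (n₁ + n₂ - 2) = [(39)(9.06²) + (18)(14.80²)] / 57 = 125.3330
SE = √(s_p²(1/n₁ + 1/n₂)) = √(125.3330 × (1/40 + 1/19)) = 3.1193
t = (x̄₁ - x̄₂) / SE = (61.50 - 53.46) / 3.1193 = 8.04 / 3.1193 = 2.578
p-value = 0.0126

Since p-value < α = 0.1, we reject H₀.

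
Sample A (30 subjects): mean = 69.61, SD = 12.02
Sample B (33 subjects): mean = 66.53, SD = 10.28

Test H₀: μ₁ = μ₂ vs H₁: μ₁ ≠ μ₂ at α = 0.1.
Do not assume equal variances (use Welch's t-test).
Welch's two-sample t-test:
H₀: μ₁ = μ₂
H₁: μ₁ ≠ μ₂
s₁²/n₁ = 12.02²/30 = 4.8160,  s₂²/n₂ = 10.28²/33 = 3.2024
SE = √(s₁²/n₁ + s₂²/n₂) = √(4.8160 + 3.2024) = 2.8317
df (Welch-Satterthwaite) = (s₁²/n₁ + s₂²/n₂)² / [(s₁²/n₁)²/(n₁-1) + (s₂²/n₂)²/(n₂-1)] ≈ 57.39
t = (x̄₁ - x̄₂) / SE = (69.61 - 66.53) / 2.8317 = 3.08 / 2.8317 = 1.088
p-value = 0.2813

Since p-value > α = 0.1, we fail to reject H₀.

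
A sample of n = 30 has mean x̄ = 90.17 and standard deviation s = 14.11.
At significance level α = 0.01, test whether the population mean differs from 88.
One-sample t-test:
H₀: μ = 88
H₁: μ ≠ 88
df = n - 1 = 29
t = (x̄ - μ₀) / (s/√n) = (90.17 - 88) / (14.11/√30) = 0.842
p-value = 0.4065

Since p-value > α = 0.01, we fail to reject H₀.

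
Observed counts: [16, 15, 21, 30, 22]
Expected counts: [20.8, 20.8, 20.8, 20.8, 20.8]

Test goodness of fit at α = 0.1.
Chi-square goodness of fit test:
H₀: observed counts match expected distribution
H₁: observed counts differ from expected distribution
df = k - 1 = 4
χ² = Σ(O - E)²/E
   = (16 - 20.8)²/20.8 + (15 - 20.8)²/20.8 + (21 - 20.8)²/20.8 + (30 - 20.8)²/20.8 + (22 - 20.8)²/20.8
   = 1.108 + 1.617 + 0.002 + 4.069 + 0.069
   = 6.87
p-value = 0.1432

Since p-value > α = 0.1, we fail to reject H₀.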